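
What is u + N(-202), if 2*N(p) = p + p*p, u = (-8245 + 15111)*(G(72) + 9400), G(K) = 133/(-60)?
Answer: 1936364441/30 ≈ 6.4545e+7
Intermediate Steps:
G(K) = -133/60 (G(K) = 133*(-1/60) = -133/60)
u = 1935755411/30 (u = (-8245 + 15111)*(-133/60 + 9400) = 6866*(563867/60) = 1935755411/30 ≈ 6.4525e+7)
N(p) = p/2 + p²/2 (N(p) = (p + p*p)/2 = (p + p²)/2 = p/2 + p²/2)
u + N(-202) = 1935755411/30 + (½)*(-202)*(1 - 202) = 1935755411/30 + (½)*(-202)*(-201) = 1935755411/30 + 20301 = 1936364441/30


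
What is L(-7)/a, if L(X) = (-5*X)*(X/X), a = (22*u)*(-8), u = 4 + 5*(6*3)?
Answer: -35/16544 ≈ -0.0021156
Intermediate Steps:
u = 94 (u = 4 + 5*18 = 4 + 90 = 94)
a = -16544 (a = (22*94)*(-8) = 2068*(-8) = -16544)
L(X) = -5*X (L(X) = -5*X*1 = -5*X)
L(-7)/a = -5*(-7)/(-16544) = 35*(-1/16544) = -35/16544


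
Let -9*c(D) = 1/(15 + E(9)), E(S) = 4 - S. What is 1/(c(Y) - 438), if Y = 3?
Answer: -90/39421 ≈ -0.0022830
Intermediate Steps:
c(D) = -1/90 (c(D) = -1/(9*(15 + (4 - 1*9))) = -1/(9*(15 + (4 - 9))) = -1/(9*(15 - 5)) = -⅑/10 = -⅑*⅒ = -1/90)
1/(c(Y) - 438) = 1/(-1/90 - 438) = 1/(-39421/90) = -90/39421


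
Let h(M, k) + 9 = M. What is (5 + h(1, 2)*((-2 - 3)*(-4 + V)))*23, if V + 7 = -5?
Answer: -14605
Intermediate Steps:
V = -12 (V = -7 - 5 = -12)
h(M, k) = -9 + M
(5 + h(1, 2)*((-2 - 3)*(-4 + V)))*23 = (5 + (-9 + 1)*((-2 - 3)*(-4 - 12)))*23 = (5 - (-40)*(-16))*23 = (5 - 8*80)*23 = (5 - 640)*23 = -635*23 = -14605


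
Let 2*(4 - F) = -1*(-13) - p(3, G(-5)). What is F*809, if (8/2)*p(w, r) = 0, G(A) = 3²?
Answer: -4045/2 ≈ -2022.5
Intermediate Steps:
G(A) = 9
p(w, r) = 0 (p(w, r) = (¼)*0 = 0)
F = -5/2 (F = 4 - (-1*(-13) - 1*0)/2 = 4 - (13 + 0)/2 = 4 - ½*13 = 4 - 13/2 = -5/2 ≈ -2.5000)
F*809 = -5/2*809 = -4045/2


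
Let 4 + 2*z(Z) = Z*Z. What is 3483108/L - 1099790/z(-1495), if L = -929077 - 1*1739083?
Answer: -3413412724517/1490848407840 ≈ -2.2896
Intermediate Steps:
z(Z) = -2 + Z²/2 (z(Z) = -2 + (Z*Z)/2 = -2 + Z²/2)
L = -2668160 (L = -929077 - 1739083 = -2668160)
3483108/L - 1099790/z(-1495) = 3483108/(-2668160) - 1099790/(-2 + (½)*(-1495)²) = 3483108*(-1/2668160) - 1099790/(-2 + (½)*2235025) = -870777/667040 - 1099790/(-2 + 2235025/2) = -870777/667040 - 1099790/2235021/2 = -870777/667040 - 1099790*2/2235021 = -870777/667040 - 2199580/2235021 = -3413412724517/1490848407840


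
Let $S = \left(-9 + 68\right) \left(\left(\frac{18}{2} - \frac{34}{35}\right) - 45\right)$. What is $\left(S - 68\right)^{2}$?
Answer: $\frac{6197783076}{1225} \approx 5.0594 \cdot 10^{6}$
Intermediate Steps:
$S = - \frac{76346}{35}$ ($S = 59 \left(\left(18 \cdot \frac{1}{2} - \frac{34}{35}\right) - 45\right) = 59 \left(\left(9 - \frac{34}{35}\right) - 45\right) = 59 \left(\frac{281}{35} - 45\right) = 59 \left(- \frac{1294}{35}\right) = - \frac{76346}{35} \approx -2181.3$)
$\left(S - 68\right)^{2} = \left(- \frac{76346}{35} - 68\right)^{2} = \left(- \frac{78726}{35}\right)^{2} = \frac{6197783076}{1225}$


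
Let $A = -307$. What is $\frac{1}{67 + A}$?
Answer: $- \frac{1}{240} \approx -0.0041667$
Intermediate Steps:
$\frac{1}{67 + A} = \frac{1}{67 - 307} = \frac{1}{-240} = - \frac{1}{240}$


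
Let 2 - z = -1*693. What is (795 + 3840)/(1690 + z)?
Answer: 103/53 ≈ 1.9434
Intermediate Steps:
z = 695 (z = 2 - (-1)*693 = 2 - 1*(-693) = 2 + 693 = 695)
(795 + 3840)/(1690 + z) = (795 + 3840)/(1690 + 695) = 4635/2385 = 4635*(1/2385) = 103/53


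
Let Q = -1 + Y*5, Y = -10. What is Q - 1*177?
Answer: -228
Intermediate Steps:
Q = -51 (Q = -1 - 10*5 = -1 - 50 = -51)
Q - 1*177 = -51 - 1*177 = -51 - 177 = -228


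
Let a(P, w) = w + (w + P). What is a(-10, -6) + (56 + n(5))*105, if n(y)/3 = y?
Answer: 7433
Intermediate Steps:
n(y) = 3*y
a(P, w) = P + 2*w (a(P, w) = w + (P + w) = P + 2*w)
a(-10, -6) + (56 + n(5))*105 = (-10 + 2*(-6)) + (56 + 3*5)*105 = (-10 - 12) + (56 + 15)*105 = -22 + 71*105 = -22 + 7455 = 7433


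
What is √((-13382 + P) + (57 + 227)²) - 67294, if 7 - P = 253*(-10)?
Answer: -67294 + √69811 ≈ -67030.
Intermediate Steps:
P = 2537 (P = 7 - 253*(-10) = 7 - 1*(-2530) = 7 + 2530 = 2537)
√((-13382 + P) + (57 + 227)²) - 67294 = √((-13382 + 2537) + (57 + 227)²) - 67294 = √(-10845 + 284²) - 67294 = √(-10845 + 80656) - 67294 = √69811 - 67294 = -67294 + √69811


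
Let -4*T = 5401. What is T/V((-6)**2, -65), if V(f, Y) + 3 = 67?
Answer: -5401/256 ≈ -21.098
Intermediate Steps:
V(f, Y) = 64 (V(f, Y) = -3 + 67 = 64)
T = -5401/4 (T = -1/4*5401 = -5401/4 ≈ -1350.3)
T/V((-6)**2, -65) = -5401/4/64 = -5401/4*1/64 = -5401/256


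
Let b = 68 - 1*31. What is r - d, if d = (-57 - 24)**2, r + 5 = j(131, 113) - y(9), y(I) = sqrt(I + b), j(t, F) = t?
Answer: -6435 - sqrt(46) ≈ -6441.8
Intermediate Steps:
b = 37 (b = 68 - 31 = 37)
y(I) = sqrt(37 + I) (y(I) = sqrt(I + 37) = sqrt(37 + I))
r = 126 - sqrt(46) (r = -5 + (131 - sqrt(37 + 9)) = -5 + (131 - sqrt(46)) = 126 - sqrt(46) ≈ 119.22)
d = 6561 (d = (-81)**2 = 6561)
r - d = (126 - sqrt(46)) - 1*6561 = (126 - sqrt(46)) - 6561 = -6435 - sqrt(46)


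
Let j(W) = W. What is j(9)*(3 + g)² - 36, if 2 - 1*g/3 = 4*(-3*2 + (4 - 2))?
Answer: 29205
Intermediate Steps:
g = 54 (g = 6 - 12*(-3*2 + (4 - 2)) = 6 - 12*(-6 + 2) = 6 - 12*(-4) = 6 - 3*(-16) = 6 + 48 = 54)
j(9)*(3 + g)² - 36 = 9*(3 + 54)² - 36 = 9*57² - 36 = 9*3249 - 36 = 29241 - 36 = 29205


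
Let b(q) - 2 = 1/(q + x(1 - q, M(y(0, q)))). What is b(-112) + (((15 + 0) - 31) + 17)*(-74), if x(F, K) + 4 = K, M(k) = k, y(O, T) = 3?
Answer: -8137/113 ≈ -72.009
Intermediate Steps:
x(F, K) = -4 + K
b(q) = 2 + 1/(-1 + q) (b(q) = 2 + 1/(q + (-4 + 3)) = 2 + 1/(q - 1) = 2 + 1/(-1 + q))
b(-112) + (((15 + 0) - 31) + 17)*(-74) = (-1 + 2*(-112))/(-1 - 112) + (((15 + 0) - 31) + 17)*(-74) = (-1 - 224)/(-113) + ((15 - 31) + 17)*(-74) = -1/113*(-225) + (-16 + 17)*(-74) = 225/113 + 1*(-74) = 225/113 - 74 = -8137/113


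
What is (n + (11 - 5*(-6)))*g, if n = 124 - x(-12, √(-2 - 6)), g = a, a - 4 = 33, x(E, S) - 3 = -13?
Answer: 6475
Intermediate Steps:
x(E, S) = -10 (x(E, S) = 3 - 13 = -10)
a = 37 (a = 4 + 33 = 37)
g = 37
n = 134 (n = 124 - 1*(-10) = 124 + 10 = 134)
(n + (11 - 5*(-6)))*g = (134 + (11 - 5*(-6)))*37 = (134 + (11 + 30))*37 = (134 + 41)*37 = 175*37 = 6475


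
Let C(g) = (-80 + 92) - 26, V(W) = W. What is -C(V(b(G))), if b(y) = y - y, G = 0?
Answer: 14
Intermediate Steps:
b(y) = 0
C(g) = -14 (C(g) = 12 - 26 = -14)
-C(V(b(G))) = -1*(-14) = 14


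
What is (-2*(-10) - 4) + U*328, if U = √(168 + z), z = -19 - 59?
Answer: 16 + 984*√10 ≈ 3127.7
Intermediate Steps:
z = -78
U = 3*√10 (U = √(168 - 78) = √90 = 3*√10 ≈ 9.4868)
(-2*(-10) - 4) + U*328 = (-2*(-10) - 4) + (3*√10)*328 = (20 - 4) + 984*√10 = 16 + 984*√10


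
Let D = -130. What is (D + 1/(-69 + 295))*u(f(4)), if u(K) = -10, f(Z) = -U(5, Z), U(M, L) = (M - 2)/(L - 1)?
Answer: 146895/113 ≈ 1300.0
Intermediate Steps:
U(M, L) = (-2 + M)/(-1 + L)
f(Z) = -3/(-1 + Z) (f(Z) = -(-2 + 5)/(-1 + Z) = -3/(-1 + Z))
(D + 1/(-69 + 295))*u(f(4)) = (-130 + 1/(-69 + 295))*(-10) = (-130 + 1/226)*(-10) = -29379/226*(-10) = 146895/113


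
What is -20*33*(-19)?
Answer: 12540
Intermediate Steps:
-20*33*(-19) = -660*(-19) = 12540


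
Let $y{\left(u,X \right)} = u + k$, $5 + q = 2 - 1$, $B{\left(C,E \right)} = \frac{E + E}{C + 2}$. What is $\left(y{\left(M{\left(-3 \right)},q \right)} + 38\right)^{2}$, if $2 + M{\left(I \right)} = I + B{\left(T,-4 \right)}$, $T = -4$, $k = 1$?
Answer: $1444$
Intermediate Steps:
$B{\left(C,E \right)} = \frac{2 E}{2 + C}$
$M{\left(I \right)} = 2 + I$ ($M{\left(I \right)} = -2 + \left(I + 2 \left(-4\right) \frac{1}{2 - 4}\right) = -2 + \left(I + 2 \left(-4\right) \frac{1}{-2}\right) = -2 + \left(I + 2 \left(-4\right) \left(- \frac{1}{2}\right)\right) = -2 + \left(I + 4\right) = -2 + \left(4 + I\right) = 2 + I$)
$q = -4$ ($q = -5 + \left(2 - 1\right) = -5 + 1 = -4$)
$y{\left(u,X \right)} = 1 + u$ ($y{\left(u,X \right)} = u + 1 = 1 + u$)
$\left(y{\left(M{\left(-3 \right)},q \right)} + 38\right)^{2} = \left(\left(1 + \left(2 - 3\right)\right) + 38\right)^{2} = \left(\left(1 - 1\right) + 38\right)^{2} = \left(0 + 38\right)^{2} = 38^{2} = 1444$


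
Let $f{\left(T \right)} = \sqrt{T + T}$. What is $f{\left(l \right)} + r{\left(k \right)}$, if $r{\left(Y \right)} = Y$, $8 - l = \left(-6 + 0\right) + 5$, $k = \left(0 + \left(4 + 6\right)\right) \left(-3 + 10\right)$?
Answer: $70 + 3 \sqrt{2} \approx 74.243$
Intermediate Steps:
$k = 70$ ($k = \left(0 + 10\right) 7 = 10 \cdot 7 = 70$)
$l = 9$ ($l = 8 - \left(\left(-6 + 0\right) + 5\right) = 8 - \left(-6 + 5\right) = 8 - -1 = 8 + 1 = 9$)
$f{\left(T \right)} = \sqrt{2} \sqrt{T}$ ($f{\left(T \right)} = \sqrt{2 T} = \sqrt{2} \sqrt{T}$)
$f{\left(l \right)} + r{\left(k \right)} = \sqrt{2} \sqrt{9} + 70 = \sqrt{2} \cdot 3 + 70 = 3 \sqrt{2} + 70 = 70 + 3 \sqrt{2}$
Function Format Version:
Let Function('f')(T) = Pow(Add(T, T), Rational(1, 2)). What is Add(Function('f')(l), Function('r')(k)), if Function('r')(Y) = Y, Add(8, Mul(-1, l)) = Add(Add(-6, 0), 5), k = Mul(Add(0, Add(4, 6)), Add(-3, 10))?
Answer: Add(70, Mul(3, Pow(2, Rational(1, 2)))) ≈ 74.243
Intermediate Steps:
k = 70 (k = Mul(Add(0, 10), 7) = Mul(10, 7) = 70)
l = 9 (l = Add(8, Mul(-1, Add(Add(-6, 0), 5))) = Add(8, Mul(-1, Add(-6, 5))) = Add(8, Mul(-1, -1)) = Add(8, 1) = 9)
Function('f')(T) = Mul(Pow(2, Rational(1, 2)), Pow(T, Rational(1, 2))) (Function('f')(T) = Pow(Mul(2, T), Rational(1, 2)) = Mul(Pow(2, Rational(1, 2)), Pow(T, Rational(1, 2))))
Add(Function('f')(l), Function('r')(k)) = Add(Mul(Pow(2, Rational(1, 2)), Pow(9, Rational(1, 2))), 70) = Add(Mul(Pow(2, Rational(1, 2)), 3), 70) = Add(Mul(3, Pow(2, Rational(1, 2))), 70) = Add(70, Mul(3, Pow(2, Rational(1, 2))))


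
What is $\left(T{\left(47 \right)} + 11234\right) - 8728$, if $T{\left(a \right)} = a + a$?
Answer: $2600$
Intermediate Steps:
$T{\left(a \right)} = 2 a$
$\left(T{\left(47 \right)} + 11234\right) - 8728 = \left(2 \cdot 47 + 11234\right) - 8728 = \left(94 + 11234\right) - 8728 = 11328 - 8728 = 2600$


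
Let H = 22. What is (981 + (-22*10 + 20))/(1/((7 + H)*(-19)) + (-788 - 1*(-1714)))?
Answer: 430331/510225 ≈ 0.84341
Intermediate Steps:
(981 + (-22*10 + 20))/(1/((7 + H)*(-19)) + (-788 - 1*(-1714))) = (981 + (-22*10 + 20))/(1/((7 + 22)*(-19)) + (-788 - 1*(-1714))) = (981 + (-220 + 20))/(1/(29*(-19)) + (-788 + 1714)) = (981 - 200)/(1/(-551) + 926) = 781/(-1/551 + 926) = 781/(510225/551) = 781*(551/510225) = 430331/510225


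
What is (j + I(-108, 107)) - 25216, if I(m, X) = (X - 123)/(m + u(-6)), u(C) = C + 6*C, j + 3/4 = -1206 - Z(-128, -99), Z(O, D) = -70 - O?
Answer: -7944193/300 ≈ -26481.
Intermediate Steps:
j = -5059/4 (j = -¾ + (-1206 - (-70 - 1*(-128))) = -¾ + (-1206 - (-70 + 128)) = -¾ + (-1206 - 1*58) = -¾ + (-1206 - 58) = -¾ - 1264 = -5059/4 ≈ -1264.8)
u(C) = 7*C
I(m, X) = (-123 + X)/(-42 + m) (I(m, X) = (X - 123)/(m + 7*(-6)) = (-123 + X)/(m - 42) = (-123 + X)/(-42 + m))
(j + I(-108, 107)) - 25216 = (-5059/4 + (-123 + 107)/(-42 - 108)) - 25216 = (-5059/4 - 16/(-150)) - 25216 = (-5059/4 - 1/150*(-16)) - 25216 = (-5059/4 + 8/75) - 25216 = -379393/300 - 25216 = -7944193/300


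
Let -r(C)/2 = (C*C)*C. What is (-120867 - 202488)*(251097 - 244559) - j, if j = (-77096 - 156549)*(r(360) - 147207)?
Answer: -21838390514505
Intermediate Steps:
r(C) = -2*C**3 (r(C) = -2*C*C*C = -2*C**2*C = -2*C**3)
j = 21836276419515 (j = (-77096 - 156549)*(-2*360**3 - 147207) = -233645*(-2*46656000 - 147207) = -233645*(-93312000 - 147207) = -233645*(-93459207) = 21836276419515)
(-120867 - 202488)*(251097 - 244559) - j = (-120867 - 202488)*(251097 - 244559) - 1*21836276419515 = -323355*6538 - 21836276419515 = -2114094990 - 21836276419515 = -21838390514505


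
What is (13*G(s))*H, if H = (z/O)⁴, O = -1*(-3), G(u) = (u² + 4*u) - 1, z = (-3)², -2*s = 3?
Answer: -20007/4 ≈ -5001.8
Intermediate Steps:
s = -3/2 (s = -½*3 = -3/2 ≈ -1.5000)
z = 9
G(u) = -1 + u² + 4*u
O = 3
H = 81 (H = (9/3)⁴ = (9*(⅓))⁴ = 3⁴ = 81)
(13*G(s))*H = (13*(-1 + (-3/2)² + 4*(-3/2)))*81 = (13*(-1 + 9/4 - 6))*81 = (13*(-19/4))*81 = -247/4*81 = -20007/4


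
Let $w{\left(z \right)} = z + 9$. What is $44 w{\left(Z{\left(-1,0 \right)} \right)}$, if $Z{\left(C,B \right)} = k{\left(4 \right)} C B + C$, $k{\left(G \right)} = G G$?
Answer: $352$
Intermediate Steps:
$k{\left(G \right)} = G^{2}$
$Z{\left(C,B \right)} = C + 16 B C$ ($Z{\left(C,B \right)} = 4^{2} C B + C = 16 C B + C = 16 B C + C = C + 16 B C$)
$w{\left(z \right)} = 9 + z$
$44 w{\left(Z{\left(-1,0 \right)} \right)} = 44 \left(9 - \left(1 + 16 \cdot 0\right)\right) = 44 \left(9 - \left(1 + 0\right)\right) = 44 \left(9 - 1\right) = 44 \cdot 8 = 352$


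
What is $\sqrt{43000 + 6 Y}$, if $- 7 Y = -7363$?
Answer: $\frac{\sqrt{2416246}}{7} \approx 222.06$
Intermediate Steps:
$Y = \frac{7363}{7}$ ($Y = \left(- \frac{1}{7}\right) \left(-7363\right) = \frac{7363}{7} \approx 1051.9$)
$\sqrt{43000 + 6 Y} = \sqrt{43000 + 6 \cdot \frac{7363}{7}} = \sqrt{43000 + \frac{44178}{7}} = \sqrt{\frac{345178}{7}} = \frac{\sqrt{2416246}}{7}$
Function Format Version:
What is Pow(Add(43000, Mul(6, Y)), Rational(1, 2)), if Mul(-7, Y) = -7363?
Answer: Mul(Rational(1, 7), Pow(2416246, Rational(1, 2))) ≈ 222.06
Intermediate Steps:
Y = Rational(7363, 7) (Y = Mul(Rational(-1, 7), -7363) = Rational(7363, 7) ≈ 1051.9)
Pow(Add(43000, Mul(6, Y)), Rational(1, 2)) = Pow(Add(43000, Mul(6, Rational(7363, 7))), Rational(1, 2)) = Pow(Add(43000, Rational(44178, 7)), Rational(1, 2)) = Pow(Rational(345178, 7), Rational(1, 2)) = Mul(Rational(1, 7), Pow(2416246, Rational(1, 2)))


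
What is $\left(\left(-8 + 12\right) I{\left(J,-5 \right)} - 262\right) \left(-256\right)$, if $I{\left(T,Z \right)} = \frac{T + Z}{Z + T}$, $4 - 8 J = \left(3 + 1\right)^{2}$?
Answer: $66048$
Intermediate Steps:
$J = - \frac{3}{2}$ ($J = \frac{1}{2} - \frac{\left(3 + 1\right)^{2}}{8} = \frac{1}{2} - \frac{4^{2}}{8} = \frac{1}{2} - 2 = - \frac{3}{2} \approx -1.5$)
$I{\left(T,Z \right)} = 1$ ($I{\left(T,Z \right)} = \frac{T + Z}{T + Z} = 1$)
$\left(\left(-8 + 12\right) I{\left(J,-5 \right)} - 262\right) \left(-256\right) = \left(\left(-8 + 12\right) 1 - 262\right) \left(-256\right) = \left(4 \cdot 1 - 262\right) \left(-256\right) = \left(4 - 262\right) \left(-256\right) = \left(-258\right) \left(-256\right) = 66048$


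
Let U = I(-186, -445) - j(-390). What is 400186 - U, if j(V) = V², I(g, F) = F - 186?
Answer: 552917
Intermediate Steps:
I(g, F) = -186 + F
U = -152731 (U = (-186 - 445) - 1*(-390)² = -631 - 1*152100 = -631 - 152100 = -152731)
400186 - U = 400186 - 1*(-152731) = 400186 + 152731 = 552917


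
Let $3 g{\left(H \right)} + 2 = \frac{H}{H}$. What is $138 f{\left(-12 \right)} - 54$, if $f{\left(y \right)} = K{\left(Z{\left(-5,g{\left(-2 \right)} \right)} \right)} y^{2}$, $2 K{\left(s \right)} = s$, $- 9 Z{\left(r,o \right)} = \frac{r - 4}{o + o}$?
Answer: $-14958$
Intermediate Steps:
$g{\left(H \right)} = - \frac{1}{3}$ ($g{\left(H \right)} = - \frac{2}{3} + \frac{H \frac{1}{H}}{3} = - \frac{2}{3} + \frac{1}{3} \cdot 1 = - \frac{2}{3} + \frac{1}{3} = - \frac{1}{3}$)
$Z{\left(r,o \right)} = - \frac{-4 + r}{18 o}$ ($Z{\left(r,o \right)} = - \frac{\left(r - 4\right) \frac{1}{o + o}}{9} = - \frac{\left(-4 + r\right) \frac{1}{2 o}}{9} = - \frac{\frac{1}{2} \frac{1}{o} \left(-4 + r\right)}{9} = - \frac{-4 + r}{18 o}$)
$K{\left(s \right)} = \frac{s}{2}$
$f{\left(y \right)} = - \frac{3 y^{2}}{4}$ ($f{\left(y \right)} = \frac{\frac{1}{18} \frac{1}{- \frac{1}{3}} \left(4 - -5\right)}{2} y^{2} = \frac{\frac{1}{18} \left(-3\right) \left(4 + 5\right)}{2} y^{2} = \frac{\frac{1}{18} \left(-3\right) 9}{2} y^{2} = \frac{1}{2} \left(- \frac{3}{2}\right) y^{2} = - \frac{3 y^{2}}{4}$)
$138 f{\left(-12 \right)} - 54 = 138 \left(- \frac{3 \left(-12\right)^{2}}{4}\right) - 54 = 138 \left(\left(- \frac{3}{4}\right) 144\right) - 54 = 138 \left(-108\right) - 54 = -14904 - 54 = -14958$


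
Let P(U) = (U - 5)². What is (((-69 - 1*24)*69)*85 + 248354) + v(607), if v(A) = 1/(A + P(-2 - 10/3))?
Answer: -1908512575/6424 ≈ -2.9709e+5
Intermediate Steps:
P(U) = (-5 + U)²
v(A) = 1/(961/9 + A) (v(A) = 1/(A + (-5 + (-2 - 10/3))²) = 1/(A + (-5 - 16/3)²) = 1/(A + (-31/3)²) = 1/(A + 961/9) = 1/(961/9 + A))
(((-69 - 1*24)*69)*85 + 248354) + v(607) = (((-69 - 1*24)*69)*85 + 248354) + 9/(961 + 9*607) = (((-69 - 24)*69)*85 + 248354) + 9/(961 + 5463) = (-93*69*85 + 248354) + 9/6424 = (-6417*85 + 248354) + 9*(1/6424) = (-545445 + 248354) + 9/6424 = -297091 + 9/6424 = -1908512575/6424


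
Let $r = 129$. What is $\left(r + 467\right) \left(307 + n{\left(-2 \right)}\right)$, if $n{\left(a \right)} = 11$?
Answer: $189528$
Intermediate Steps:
$\left(r + 467\right) \left(307 + n{\left(-2 \right)}\right) = \left(129 + 467\right) \left(307 + 11\right) = 596 \cdot 318 = 189528$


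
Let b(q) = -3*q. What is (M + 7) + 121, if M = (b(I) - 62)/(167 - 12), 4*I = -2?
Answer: 39559/310 ≈ 127.61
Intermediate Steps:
I = -½ (I = (¼)*(-2) = -½ ≈ -0.50000)
M = -121/310 (M = (-3*(-½) - 62)/(167 - 12) = (3/2 - 62)/155 = -121/2*1/155 = -121/310 ≈ -0.39032)
(M + 7) + 121 = (-121/310 + 7) + 121 = 2049/310 + 121 = 39559/310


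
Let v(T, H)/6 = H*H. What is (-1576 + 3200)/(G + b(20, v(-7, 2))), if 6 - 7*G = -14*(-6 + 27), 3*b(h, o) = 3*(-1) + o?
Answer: 11368/349 ≈ 32.573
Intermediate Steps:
v(T, H) = 6*H**2 (v(T, H) = 6*(H*H) = 6*H**2)
b(h, o) = -1 + o/3 (b(h, o) = (3*(-1) + o)/3 = (-3 + o)/3 = -1 + o/3)
G = 300/7 (G = 6/7 - (-2)*(-6 + 27) = 6/7 - (-2)*21 = 6/7 - 1/7*(-294) = 6/7 + 42 = 300/7 ≈ 42.857)
(-1576 + 3200)/(G + b(20, v(-7, 2))) = (-1576 + 3200)/(300/7 + (-1 + (6*2**2)/3)) = 1624/(300/7 + (-1 + (6*4)/3)) = 1624/(300/7 + (-1 + (1/3)*24)) = 1624/(300/7 + (-1 + 8)) = 1624/(300/7 + 7) = 1624/(349/7) = 1624*(7/349) = 11368/349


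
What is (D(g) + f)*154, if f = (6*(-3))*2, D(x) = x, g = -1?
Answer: -5698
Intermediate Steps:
f = -36 (f = -18*2 = -36)
(D(g) + f)*154 = (-1 - 36)*154 = -37*154 = -5698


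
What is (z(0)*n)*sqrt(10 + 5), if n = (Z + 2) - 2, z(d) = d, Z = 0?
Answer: 0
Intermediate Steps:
n = 0 (n = (0 + 2) - 2 = 2 - 2 = 0)
(z(0)*n)*sqrt(10 + 5) = (0*0)*sqrt(10 + 5) = 0*sqrt(15) = 0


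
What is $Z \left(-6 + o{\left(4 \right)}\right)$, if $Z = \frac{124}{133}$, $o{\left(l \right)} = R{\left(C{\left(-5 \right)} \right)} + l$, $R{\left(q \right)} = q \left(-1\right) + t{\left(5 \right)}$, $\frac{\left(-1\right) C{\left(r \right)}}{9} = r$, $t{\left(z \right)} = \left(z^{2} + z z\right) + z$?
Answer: $\frac{992}{133} \approx 7.4586$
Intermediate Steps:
$t{\left(z \right)} = z + 2 z^{2}$ ($t{\left(z \right)} = \left(z^{2} + z^{2}\right) + z = 2 z^{2} + z = z + 2 z^{2}$)
$C{\left(r \right)} = - 9 r$
$R{\left(q \right)} = 55 - q$ ($R{\left(q \right)} = q \left(-1\right) + 5 \left(1 + 2 \cdot 5\right) = - q + 5 \left(1 + 10\right) = - q + 5 \cdot 11 = - q + 55 = 55 - q$)
$o{\left(l \right)} = 10 + l$ ($o{\left(l \right)} = \left(55 - \left(-9\right) \left(-5\right)\right) + l = \left(55 - 45\right) + l = 10 + l$)
$Z = \frac{124}{133}$ ($Z = 124 \cdot \frac{1}{133} = \frac{124}{133} \approx 0.93233$)
$Z \left(-6 + o{\left(4 \right)}\right) = \frac{124 \left(-6 + \left(10 + 4\right)\right)}{133} = \frac{124 \left(-6 + 14\right)}{133} = \frac{124}{133} \cdot 8 = \frac{992}{133}$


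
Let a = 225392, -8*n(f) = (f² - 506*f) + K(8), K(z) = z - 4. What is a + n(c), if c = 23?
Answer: 1814241/8 ≈ 2.2678e+5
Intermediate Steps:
K(z) = -4 + z
n(f) = -½ - f²/8 + 253*f/4 (n(f) = -((f² - 506*f) + (-4 + 8))/8 = -((f² - 506*f) + 4)/8 = -(4 + f² - 506*f)/8 = -½ - f²/8 + 253*f/4)
a + n(c) = 225392 + (-½ - ⅛*23² + (253/4)*23) = 225392 + (-½ - ⅛*529 + 5819/4) = 225392 + (-½ - 529/8 + 5819/4) = 225392 + 11105/8 = 1814241/8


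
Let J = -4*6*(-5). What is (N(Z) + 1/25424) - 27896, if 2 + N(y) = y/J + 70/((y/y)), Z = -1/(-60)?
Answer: -318374580361/11440800 ≈ -27828.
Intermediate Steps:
J = 120 (J = -24*(-5) = 120)
Z = 1/60 (Z = -1*(-1/60) = 1/60 ≈ 0.016667)
N(y) = 68 + y/120 (N(y) = -2 + (y/120 + 70/((y/y))) = -2 + (y*(1/120) + 70/1) = -2 + (y/120 + 70*1) = -2 + (y/120 + 70) = -2 + (70 + y/120) = 68 + y/120)
(N(Z) + 1/25424) - 27896 = ((68 + (1/120)*(1/60)) + 1/25424) - 27896 = ((68 + 1/7200) + 1/25424) - 27896 = (489601/7200 + 1/25424) - 27896 = 777976439/11440800 - 27896 = -318374580361/11440800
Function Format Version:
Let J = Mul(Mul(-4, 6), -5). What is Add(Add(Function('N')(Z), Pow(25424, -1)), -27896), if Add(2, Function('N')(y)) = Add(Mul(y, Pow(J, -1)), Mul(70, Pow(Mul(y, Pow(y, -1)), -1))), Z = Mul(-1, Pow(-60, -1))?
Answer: Rational(-318374580361, 11440800) ≈ -27828.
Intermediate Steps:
J = 120 (J = Mul(-24, -5) = 120)
Z = Rational(1, 60) (Z = Mul(-1, Rational(-1, 60)) = Rational(1, 60) ≈ 0.016667)
Function('N')(y) = Add(68, Mul(Rational(1, 120), y)) (Function('N')(y) = Add(-2, Add(Mul(y, Pow(120, -1)), Mul(70, Pow(Mul(y, Pow(y, -1)), -1)))) = Add(-2, Add(Mul(y, Rational(1, 120)), Mul(70, Pow(1, -1)))) = Add(-2, Add(Mul(Rational(1, 120), y), Mul(70, 1))) = Add(-2, Add(Mul(Rational(1, 120), y), 70)) = Add(-2, Add(70, Mul(Rational(1, 120), y))) = Add(68, Mul(Rational(1, 120), y)))
Add(Add(Function('N')(Z), Pow(25424, -1)), -27896) = Add(Add(Add(68, Mul(Rational(1, 120), Rational(1, 60))), Pow(25424, -1)), -27896) = Add(Add(Add(68, Rational(1, 7200)), Rational(1, 25424)), -27896) = Add(Add(Rational(489601, 7200), Rational(1, 25424)), -27896) = Add(Rational(777976439, 11440800), -27896) = Rational(-318374580361, 11440800)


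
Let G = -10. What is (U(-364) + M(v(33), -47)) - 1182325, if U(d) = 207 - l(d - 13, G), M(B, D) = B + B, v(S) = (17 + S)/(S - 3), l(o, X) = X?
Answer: -3546314/3 ≈ -1.1821e+6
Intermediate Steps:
v(S) = (17 + S)/(-3 + S)
M(B, D) = 2*B
U(d) = 217 (U(d) = 207 - 1*(-10) = 207 + 10 = 217)
(U(-364) + M(v(33), -47)) - 1182325 = (217 + 2*((17 + 33)/(-3 + 33))) - 1182325 = (217 + 2*(50/30)) - 1182325 = (217 + 2*((1/30)*50)) - 1182325 = (217 + 2*(5/3)) - 1182325 = (217 + 10/3) - 1182325 = 661/3 - 1182325 = -3546314/3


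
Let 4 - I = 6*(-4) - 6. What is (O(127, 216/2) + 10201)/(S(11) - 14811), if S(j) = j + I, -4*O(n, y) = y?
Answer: -5087/7383 ≈ -0.68902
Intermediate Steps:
O(n, y) = -y/4
I = 34 (I = 4 - (6*(-4) - 6) = 4 - (-24 - 6) = 4 - 1*(-30) = 4 + 30 = 34)
S(j) = 34 + j (S(j) = j + 34 = 34 + j)
(O(127, 216/2) + 10201)/(S(11) - 14811) = (-54/2 + 10201)/((34 + 11) - 14811) = (-54/2 + 10201)/(45 - 14811) = (-¼*108 + 10201)/(-14766) = (-27 + 10201)*(-1/14766) = 10174*(-1/14766) = -5087/7383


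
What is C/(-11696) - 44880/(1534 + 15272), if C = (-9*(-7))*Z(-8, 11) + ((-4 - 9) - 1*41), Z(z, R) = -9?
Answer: -85746659/32760496 ≈ -2.6174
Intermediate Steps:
C = -621 (C = -9*(-7)*(-9) + ((-4 - 9) - 1*41) = 63*(-9) + (-13 - 41) = -567 - 54 = -621)
C/(-11696) - 44880/(1534 + 15272) = -621/(-11696) - 44880/(1534 + 15272) = -621*(-1/11696) - 44880/16806 = 621/11696 - 44880*1/16806 = 621/11696 - 7480/2801 = -85746659/32760496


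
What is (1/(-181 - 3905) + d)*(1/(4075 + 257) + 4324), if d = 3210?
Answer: 245684364166571/17700552 ≈ 1.3880e+7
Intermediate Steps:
(1/(-181 - 3905) + d)*(1/(4075 + 257) + 4324) = (1/(-181 - 3905) + 3210)*(1/(4075 + 257) + 4324) = (1/(-4086) + 3210)*(1/4332 + 4324) = (-1/4086 + 3210)*(1/4332 + 4324) = (13116059/4086)*(18731569/4332) = 245684364166571/17700552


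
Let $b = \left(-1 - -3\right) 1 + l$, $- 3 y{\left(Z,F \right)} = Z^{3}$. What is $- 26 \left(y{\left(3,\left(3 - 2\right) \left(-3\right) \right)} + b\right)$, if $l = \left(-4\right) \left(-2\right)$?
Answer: $-26$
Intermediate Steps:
$l = 8$
$y{\left(Z,F \right)} = - \frac{Z^{3}}{3}$
$b = 10$ ($b = \left(-1 - -3\right) 1 + 8 = \left(-1 + 3\right) 1 + 8 = 2 \cdot 1 + 8 = 2 + 8 = 10$)
$- 26 \left(y{\left(3,\left(3 - 2\right) \left(-3\right) \right)} + b\right) = - 26 \left(- \frac{3^{3}}{3} + 10\right) = - 26 \left(\left(- \frac{1}{3}\right) 27 + 10\right) = - 26 \left(-9 + 10\right) = \left(-26\right) 1 = -26$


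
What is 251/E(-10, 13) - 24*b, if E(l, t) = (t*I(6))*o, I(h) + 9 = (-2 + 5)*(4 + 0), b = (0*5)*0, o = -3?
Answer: -251/117 ≈ -2.1453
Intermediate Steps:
b = 0 (b = 0*0 = 0)
I(h) = 3 (I(h) = -9 + (-2 + 5)*(4 + 0) = -9 + 3*4 = -9 + 12 = 3)
E(l, t) = -9*t (E(l, t) = (t*3)*(-3) = (3*t)*(-3) = -9*t)
251/E(-10, 13) - 24*b = 251/((-9*13)) - 24*0 = 251/(-117) + 0 = 251*(-1/117) + 0 = -251/117 + 0 = -251/117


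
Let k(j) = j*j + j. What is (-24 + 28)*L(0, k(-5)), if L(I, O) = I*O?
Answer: 0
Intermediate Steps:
k(j) = j + j² (k(j) = j² + j = j + j²)
(-24 + 28)*L(0, k(-5)) = (-24 + 28)*(0*(-5*(1 - 5))) = 4*(0*(-5*(-4))) = 4*(0*20) = 4*0 = 0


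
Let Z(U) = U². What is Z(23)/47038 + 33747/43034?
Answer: 402539093/506058323 ≈ 0.79544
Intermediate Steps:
Z(23)/47038 + 33747/43034 = 23²/47038 + 33747/43034 = 529*(1/47038) + 33747*(1/43034) = 529/47038 + 33747/43034 = 402539093/506058323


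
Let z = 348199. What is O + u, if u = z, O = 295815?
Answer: 644014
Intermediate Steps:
u = 348199
O + u = 295815 + 348199 = 644014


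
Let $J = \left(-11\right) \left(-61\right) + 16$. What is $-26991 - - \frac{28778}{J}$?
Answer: $- \frac{18514039}{687} \approx -26949.0$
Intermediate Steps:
$J = 687$ ($J = 671 + 16 = 687$)
$-26991 - - \frac{28778}{J} = -26991 - - \frac{28778}{687} = -26991 + \frac{28778}{687} = - \frac{18514039}{687}$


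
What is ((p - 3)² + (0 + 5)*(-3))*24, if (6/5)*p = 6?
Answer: -264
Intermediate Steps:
p = 5 (p = (⅚)*6 = 5)
((p - 3)² + (0 + 5)*(-3))*24 = ((5 - 3)² + (0 + 5)*(-3))*24 = (2² + 5*(-3))*24 = (4 - 15)*24 = -11*24 = -264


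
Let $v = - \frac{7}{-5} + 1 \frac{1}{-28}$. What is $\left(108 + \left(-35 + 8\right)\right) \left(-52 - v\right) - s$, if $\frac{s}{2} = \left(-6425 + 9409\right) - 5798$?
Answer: $\frac{182769}{140} \approx 1305.5$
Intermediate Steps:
$v = \frac{191}{140}$ ($v = \left(-7\right) \left(- \frac{1}{5}\right) + 1 \left(- \frac{1}{28}\right) = \frac{7}{5} - \frac{1}{28} = \frac{191}{140} \approx 1.3643$)
$s = -5628$ ($s = 2 \left(\left(-6425 + 9409\right) - 5798\right) = 2 \left(2984 - 5798\right) = 2 \left(-2814\right) = -5628$)
$\left(108 + \left(-35 + 8\right)\right) \left(-52 - v\right) - s = \left(108 + \left(-35 + 8\right)\right) \left(-52 - \frac{191}{140}\right) - -5628 = \left(108 - 27\right) \left(-52 - \frac{191}{140}\right) + 5628 = 81 \left(- \frac{7471}{140}\right) + 5628 = - \frac{605151}{140} + 5628 = \frac{182769}{140}$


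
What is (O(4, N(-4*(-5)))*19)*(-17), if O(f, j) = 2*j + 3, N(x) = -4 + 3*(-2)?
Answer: 5491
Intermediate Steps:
N(x) = -10 (N(x) = -4 - 6 = -10)
O(f, j) = 3 + 2*j
(O(4, N(-4*(-5)))*19)*(-17) = ((3 + 2*(-10))*19)*(-17) = ((3 - 20)*19)*(-17) = -17*19*(-17) = -323*(-17) = 5491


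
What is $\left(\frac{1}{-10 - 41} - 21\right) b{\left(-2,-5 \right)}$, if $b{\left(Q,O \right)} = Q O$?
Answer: $- \frac{10720}{51} \approx -210.2$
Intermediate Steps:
$b{\left(Q,O \right)} = O Q$
$\left(\frac{1}{-10 - 41} - 21\right) b{\left(-2,-5 \right)} = \left(\frac{1}{-10 - 41} - 21\right) \left(\left(-5\right) \left(-2\right)\right) = \left(\frac{1}{-51} - 21\right) 10 = \left(- \frac{1}{51} - 21\right) 10 = \left(- \frac{1072}{51}\right) 10 = - \frac{10720}{51}$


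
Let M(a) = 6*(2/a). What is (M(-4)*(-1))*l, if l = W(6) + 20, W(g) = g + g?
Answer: 96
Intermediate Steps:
W(g) = 2*g
l = 32 (l = 2*6 + 20 = 12 + 20 = 32)
M(a) = 12/a
(M(-4)*(-1))*l = ((12/(-4))*(-1))*32 = ((12*(-1/4))*(-1))*32 = -3*(-1)*32 = 3*32 = 96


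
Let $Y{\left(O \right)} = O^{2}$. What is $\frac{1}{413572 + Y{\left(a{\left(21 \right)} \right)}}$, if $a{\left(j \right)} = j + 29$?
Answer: $\frac{1}{416072} \approx 2.4034 \cdot 10^{-6}$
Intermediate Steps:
$a{\left(j \right)} = 29 + j$
$\frac{1}{413572 + Y{\left(a{\left(21 \right)} \right)}} = \frac{1}{413572 + \left(29 + 21\right)^{2}} = \frac{1}{413572 + 50^{2}} = \frac{1}{413572 + 2500} = \frac{1}{416072}$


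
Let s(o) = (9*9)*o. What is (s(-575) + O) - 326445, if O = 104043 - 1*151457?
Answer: -420434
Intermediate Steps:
O = -47414 (O = 104043 - 151457 = -47414)
s(o) = 81*o
(s(-575) + O) - 326445 = (81*(-575) - 47414) - 326445 = (-46575 - 47414) - 326445 = -93989 - 326445 = -420434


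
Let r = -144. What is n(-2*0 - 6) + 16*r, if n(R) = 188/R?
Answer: -7006/3 ≈ -2335.3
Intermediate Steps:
n(-2*0 - 6) + 16*r = 188/(-2*0 - 6) + 16*(-144) = 188/(0 - 6) - 2304 = 188/(-6) - 2304 = 188*(-1/6) - 2304 = -94/3 - 2304 = -7006/3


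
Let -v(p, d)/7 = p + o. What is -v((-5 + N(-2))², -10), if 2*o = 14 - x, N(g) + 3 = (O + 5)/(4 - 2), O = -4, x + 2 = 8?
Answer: 1687/4 ≈ 421.75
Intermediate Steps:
x = 6 (x = -2 + 8 = 6)
N(g) = -5/2 (N(g) = -3 + (-4 + 5)/(4 - 2) = -3 + 1/2 = -3 + 1*(½) = -3 + ½ = -5/2)
o = 4 (o = (14 - 1*6)/2 = (14 - 6)/2 = (½)*8 = 4)
v(p, d) = -28 - 7*p (v(p, d) = -7*(p + 4) = -7*(4 + p) = -28 - 7*p)
-v((-5 + N(-2))², -10) = -(-28 - 7*(-5 - 5/2)²) = -(-28 - 7*(-15/2)²) = -(-28 - 7*225/4) = -(-28 - 1575/4) = -1*(-1687/4) = 1687/4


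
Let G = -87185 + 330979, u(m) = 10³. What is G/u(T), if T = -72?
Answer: 121897/500 ≈ 243.79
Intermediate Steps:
u(m) = 1000
G = 243794
G/u(T) = 243794/1000 = 243794*(1/1000) = 121897/500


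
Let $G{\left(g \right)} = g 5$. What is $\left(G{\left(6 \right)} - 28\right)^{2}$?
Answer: $4$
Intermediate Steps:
$G{\left(g \right)} = 5 g$
$\left(G{\left(6 \right)} - 28\right)^{2} = \left(5 \cdot 6 - 28\right)^{2} = \left(30 - 28\right)^{2} = 2^{2} = 4$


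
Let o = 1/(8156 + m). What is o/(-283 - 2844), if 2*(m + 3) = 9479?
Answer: -2/80629695 ≈ -2.4805e-8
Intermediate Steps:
m = 9473/2 (m = -3 + (½)*9479 = -3 + 9479/2 = 9473/2 ≈ 4736.5)
o = 2/25785 (o = 1/(8156 + 9473/2) = 1/(25785/2) = 2/25785 ≈ 7.7565e-5)
o/(-283 - 2844) = 2/(25785*(-283 - 2844)) = (2/25785)/(-3127) = (2/25785)*(-1/3127) = -2/80629695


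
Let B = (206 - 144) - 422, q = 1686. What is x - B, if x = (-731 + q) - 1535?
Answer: -220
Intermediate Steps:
x = -580 (x = (-731 + 1686) - 1535 = 955 - 1535 = -580)
B = -360 (B = 62 - 422 = -360)
x - B = -580 - 1*(-360) = -580 + 360 = -220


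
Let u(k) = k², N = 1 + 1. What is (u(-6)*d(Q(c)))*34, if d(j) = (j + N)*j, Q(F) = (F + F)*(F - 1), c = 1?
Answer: 0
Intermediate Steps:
N = 2
Q(F) = 2*F*(-1 + F) (Q(F) = (2*F)*(-1 + F) = 2*F*(-1 + F))
d(j) = j*(2 + j) (d(j) = (j + 2)*j = (2 + j)*j = j*(2 + j))
(u(-6)*d(Q(c)))*34 = ((-6)²*((2*1*(-1 + 1))*(2 + 2*1*(-1 + 1))))*34 = (36*((2*1*0)*(2 + 2*1*0)))*34 = (36*(0*(2 + 0)))*34 = (36*(0*2))*34 = (36*0)*34 = 0*34 = 0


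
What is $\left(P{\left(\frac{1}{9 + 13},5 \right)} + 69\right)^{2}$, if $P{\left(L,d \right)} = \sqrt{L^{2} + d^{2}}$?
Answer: $\frac{\left(1518 + \sqrt{12101}\right)^{2}}{484} \approx 5476.0$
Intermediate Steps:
$\left(P{\left(\frac{1}{9 + 13},5 \right)} + 69\right)^{2} = \left(\sqrt{\left(\frac{1}{9 + 13}\right)^{2} + 5^{2}} + 69\right)^{2} = \left(\sqrt{\left(\frac{1}{22}\right)^{2} + 25} + 69\right)^{2} = \left(\sqrt{\frac{1}{484} + 25} + 69\right)^{2} = \left(\sqrt{\frac{12101}{484}} + 69\right)^{2} = \left(\frac{\sqrt{12101}}{22} + 69\right)^{2} = \left(69 + \frac{\sqrt{12101}}{22}\right)^{2}$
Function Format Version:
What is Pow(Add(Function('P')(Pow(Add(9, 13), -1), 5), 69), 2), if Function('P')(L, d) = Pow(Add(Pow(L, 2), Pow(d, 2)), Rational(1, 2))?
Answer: Mul(Rational(1, 484), Pow(Add(1518, Pow(12101, Rational(1, 2))), 2)) ≈ 5476.0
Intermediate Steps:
Pow(Add(Function('P')(Pow(Add(9, 13), -1), 5), 69), 2) = Pow(Add(Pow(Add(Pow(Pow(Add(9, 13), -1), 2), Pow(5, 2)), Rational(1, 2)), 69), 2) = Pow(Add(Pow(Add(Pow(Pow(22, -1), 2), 25), Rational(1, 2)), 69), 2) = Pow(Add(Pow(Add(Pow(Rational(1, 22), 2), 25), Rational(1, 2)), 69), 2) = Pow(Add(Pow(Add(Rational(1, 484), 25), Rational(1, 2)), 69), 2) = Pow(Add(Pow(Rational(12101, 484), Rational(1, 2)), 69), 2) = Pow(Add(Mul(Rational(1, 22), Pow(12101, Rational(1, 2))), 69), 2) = Pow(Add(69, Mul(Rational(1, 22), Pow(12101, Rational(1, 2)))), 2)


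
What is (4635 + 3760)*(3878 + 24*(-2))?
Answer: 32152850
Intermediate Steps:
(4635 + 3760)*(3878 + 24*(-2)) = 8395*(3878 - 48) = 8395*3830 = 32152850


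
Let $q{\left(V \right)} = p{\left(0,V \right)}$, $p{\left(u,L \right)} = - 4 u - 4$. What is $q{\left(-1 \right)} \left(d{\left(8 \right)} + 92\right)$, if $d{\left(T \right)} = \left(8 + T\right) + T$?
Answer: $-464$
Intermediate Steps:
$d{\left(T \right)} = 8 + 2 T$
$p{\left(u,L \right)} = -4 - 4 u$
$q{\left(V \right)} = -4$ ($q{\left(V \right)} = -4 - 0 = -4 + 0 = -4$)
$q{\left(-1 \right)} \left(d{\left(8 \right)} + 92\right) = - 4 \left(\left(8 + 2 \cdot 8\right) + 92\right) = - 4 \left(\left(8 + 16\right) + 92\right) = - 4 \left(24 + 92\right) = \left(-4\right) 116 = -464$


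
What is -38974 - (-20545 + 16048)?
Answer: -34477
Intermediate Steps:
-38974 - (-20545 + 16048) = -38974 - 1*(-4497) = -38974 + 4497 = -34477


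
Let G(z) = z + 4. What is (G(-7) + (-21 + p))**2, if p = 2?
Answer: 484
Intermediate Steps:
G(z) = 4 + z
(G(-7) + (-21 + p))**2 = ((4 - 7) + (-21 + 2))**2 = (-3 - 19)**2 = (-22)**2 = 484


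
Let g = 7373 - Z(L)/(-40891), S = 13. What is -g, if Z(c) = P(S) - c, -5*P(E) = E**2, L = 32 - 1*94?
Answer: -1507446856/204455 ≈ -7373.0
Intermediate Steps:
L = -62 (L = 32 - 94 = -62)
P(E) = -E**2/5
Z(c) = -169/5 - c (Z(c) = -1/5*13**2 - c = -1/5*169 - c = -169/5 - c)
g = 1507446856/204455 (g = 7373 - (-169/5 - 1*(-62))/(-40891) = 7373 - (-169/5 + 62)*(-1)/40891 = 7373 - 141*(-1)/(5*40891) = 7373 - 1*(-141/204455) = 7373 + 141/204455 = 1507446856/204455 ≈ 7373.0)
-g = -1*1507446856/204455 = -1507446856/204455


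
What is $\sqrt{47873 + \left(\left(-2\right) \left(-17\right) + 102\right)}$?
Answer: $\sqrt{48009} \approx 219.11$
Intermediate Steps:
$\sqrt{47873 + \left(\left(-2\right) \left(-17\right) + 102\right)} = \sqrt{47873 + \left(34 + 102\right)} = \sqrt{47873 + 136} = \sqrt{48009}$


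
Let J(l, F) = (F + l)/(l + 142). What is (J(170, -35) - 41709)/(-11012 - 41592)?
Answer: 4337691/5470816 ≈ 0.79288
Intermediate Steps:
J(l, F) = (F + l)/(142 + l)
(J(170, -35) - 41709)/(-11012 - 41592) = ((-35 + 170)/(142 + 170) - 41709)/(-11012 - 41592) = (135/312 - 41709)/(-52604) = ((1/312)*135 - 41709)*(-1/52604) = (45/104 - 41709)*(-1/52604) = -4337691/104*(-1/52604) = 4337691/5470816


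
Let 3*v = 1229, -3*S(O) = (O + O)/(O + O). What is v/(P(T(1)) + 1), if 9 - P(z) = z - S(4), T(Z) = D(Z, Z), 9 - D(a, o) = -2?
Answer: -1229/4 ≈ -307.25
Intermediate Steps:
D(a, o) = 11 (D(a, o) = 9 - 1*(-2) = 9 + 2 = 11)
T(Z) = 11
S(O) = -⅓ (S(O) = -(O + O)/(3*(O + O)) = -2*O/(3*(2*O)) = -2*O*1/(2*O)/3 = -⅓*1 = -⅓)
P(z) = 26/3 - z (P(z) = 9 - (z - 1*(-⅓)) = 9 - (z + ⅓) = 9 - (⅓ + z) = 9 + (-⅓ - z) = 26/3 - z)
v = 1229/3 (v = (⅓)*1229 = 1229/3 ≈ 409.67)
v/(P(T(1)) + 1) = (1229/3)/((26/3 - 1*11) + 1) = (1229/3)/((26/3 - 11) + 1) = (1229/3)/(-7/3 + 1) = (1229/3)/(-4/3) = -¾*1229/3 = -1229/4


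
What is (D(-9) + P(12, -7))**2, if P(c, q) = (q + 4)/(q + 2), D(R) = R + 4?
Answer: 484/25 ≈ 19.360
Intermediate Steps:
D(R) = 4 + R
P(c, q) = (4 + q)/(2 + q)
(D(-9) + P(12, -7))**2 = ((4 - 9) + (4 - 7)/(2 - 7))**2 = (-5 - 3/(-5))**2 = (-5 - 1/5*(-3))**2 = (-5 + 3/5)**2 = (-22/5)**2 = 484/25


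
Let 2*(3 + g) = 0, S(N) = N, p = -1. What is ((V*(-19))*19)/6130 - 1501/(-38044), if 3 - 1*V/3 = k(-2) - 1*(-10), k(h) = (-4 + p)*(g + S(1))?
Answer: 354814607/116604860 ≈ 3.0429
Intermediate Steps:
g = -3 (g = -3 + (½)*0 = -3 + 0 = -3)
k(h) = 10 (k(h) = (-4 - 1)*(-3 + 1) = -5*(-2) = 10)
V = -51 (V = 9 - 3*(10 - 1*(-10)) = 9 - 3*(10 + 10) = 9 - 3*20 = 9 - 60 = -51)
((V*(-19))*19)/6130 - 1501/(-38044) = (-51*(-19)*19)/6130 - 1501/(-38044) = (969*19)*(1/6130) - 1501*(-1/38044) = 18411*(1/6130) + 1501/38044 = 18411/6130 + 1501/38044 = 354814607/116604860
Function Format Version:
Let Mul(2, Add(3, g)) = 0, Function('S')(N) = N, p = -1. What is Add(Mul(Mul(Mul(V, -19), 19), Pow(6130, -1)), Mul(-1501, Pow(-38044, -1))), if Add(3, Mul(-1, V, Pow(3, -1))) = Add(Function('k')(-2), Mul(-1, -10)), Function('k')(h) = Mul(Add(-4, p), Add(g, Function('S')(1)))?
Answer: Rational(354814607, 116604860) ≈ 3.0429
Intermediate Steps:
g = -3 (g = Add(-3, Mul(Rational(1, 2), 0)) = Add(-3, 0) = -3)
Function('k')(h) = 10 (Function('k')(h) = Mul(Add(-4, -1), Add(-3, 1)) = Mul(-5, -2) = 10)
V = -51 (V = Add(9, Mul(-3, Add(10, Mul(-1, -10)))) = Add(9, Mul(-3, Add(10, 10))) = Add(9, Mul(-3, 20)) = Add(9, -60) = -51)
Add(Mul(Mul(Mul(V, -19), 19), Pow(6130, -1)), Mul(-1501, Pow(-38044, -1))) = Add(Mul(Mul(Mul(-51, -19), 19), Pow(6130, -1)), Mul(-1501, Pow(-38044, -1))) = Add(Mul(Mul(969, 19), Rational(1, 6130)), Mul(-1501, Rational(-1, 38044))) = Add(Mul(18411, Rational(1, 6130)), Rational(1501, 38044)) = Add(Rational(18411, 6130), Rational(1501, 38044)) = Rational(354814607, 116604860)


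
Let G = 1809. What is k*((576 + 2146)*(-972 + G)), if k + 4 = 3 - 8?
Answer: -20504826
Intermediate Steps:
k = -9 (k = -4 + (3 - 8) = -4 - 5 = -9)
k*((576 + 2146)*(-972 + G)) = -9*(576 + 2146)*(-972 + 1809) = -24498*837 = -9*2278314 = -20504826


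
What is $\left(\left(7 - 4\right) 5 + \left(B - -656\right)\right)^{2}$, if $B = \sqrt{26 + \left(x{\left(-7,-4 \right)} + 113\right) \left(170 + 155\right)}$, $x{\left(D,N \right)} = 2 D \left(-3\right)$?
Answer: $\left(671 + \sqrt{50401}\right)^{2} \approx 8.0192 \cdot 10^{5}$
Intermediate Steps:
$x{\left(D,N \right)} = - 6 D$
$B = \sqrt{50401}$ ($B = \sqrt{26 + \left(\left(-6\right) \left(-7\right) + 113\right) \left(170 + 155\right)} = \sqrt{26 + \left(42 + 113\right) 325} = \sqrt{26 + 155 \cdot 325} = \sqrt{26 + 50375} = \sqrt{50401} \approx 224.5$)
$\left(\left(7 - 4\right) 5 + \left(B - -656\right)\right)^{2} = \left(\left(7 - 4\right) 5 + \left(\sqrt{50401} - -656\right)\right)^{2} = \left(3 \cdot 5 + \left(\sqrt{50401} + 656\right)\right)^{2} = \left(15 + \left(656 + \sqrt{50401}\right)\right)^{2} = \left(671 + \sqrt{50401}\right)^{2}$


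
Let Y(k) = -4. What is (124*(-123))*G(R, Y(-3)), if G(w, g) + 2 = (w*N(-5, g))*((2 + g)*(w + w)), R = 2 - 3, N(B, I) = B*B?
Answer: 1555704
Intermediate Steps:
N(B, I) = B²
R = -1
G(w, g) = -2 + 50*w²*(2 + g) (G(w, g) = -2 + (w*(-5)²)*((2 + g)*(w + w)) = -2 + (w*25)*((2 + g)*(2*w)) = -2 + (25*w)*(2*w*(2 + g)) = -2 + 50*w²*(2 + g))
(124*(-123))*G(R, Y(-3)) = (124*(-123))*(-2 + 100*(-1)² + 50*(-4)*(-1)²) = -15252*(-2 + 100*1 + 50*(-4)*1) = -15252*(-2 + 100 - 200) = -15252*(-102) = 1555704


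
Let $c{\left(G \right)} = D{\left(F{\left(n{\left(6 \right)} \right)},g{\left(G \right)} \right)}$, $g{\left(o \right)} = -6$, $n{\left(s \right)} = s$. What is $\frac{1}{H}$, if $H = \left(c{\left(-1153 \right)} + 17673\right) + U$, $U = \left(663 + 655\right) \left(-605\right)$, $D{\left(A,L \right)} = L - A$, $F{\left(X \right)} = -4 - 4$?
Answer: $- \frac{1}{779715} \approx -1.2825 \cdot 10^{-6}$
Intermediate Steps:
$F{\left(X \right)} = -8$ ($F{\left(X \right)} = -4 - 4 = -8$)
$U = -797390$ ($U = 1318 \left(-605\right) = -797390$)
$c{\left(G \right)} = 2$ ($c{\left(G \right)} = -6 - -8 = -6 + 8 = 2$)
$H = -779715$ ($H = \left(2 + 17673\right) - 797390 = 17675 - 797390 = -779715$)
$\frac{1}{H} = \frac{1}{-779715} = - \frac{1}{779715}$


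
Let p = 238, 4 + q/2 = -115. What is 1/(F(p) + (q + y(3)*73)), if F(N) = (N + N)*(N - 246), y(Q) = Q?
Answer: -1/3827 ≈ -0.00026130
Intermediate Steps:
q = -238 (q = -8 + 2*(-115) = -8 - 230 = -238)
F(N) = 2*N*(-246 + N) (F(N) = (2*N)*(-246 + N) = 2*N*(-246 + N))
1/(F(p) + (q + y(3)*73)) = 1/(2*238*(-246 + 238) + (-238 + 3*73)) = 1/(2*238*(-8) + (-238 + 219)) = 1/(-3808 - 19) = 1/(-3827) = -1/3827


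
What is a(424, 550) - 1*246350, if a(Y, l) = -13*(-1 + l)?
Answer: -253487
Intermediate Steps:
a(Y, l) = 13 - 13*l
a(424, 550) - 1*246350 = (13 - 13*550) - 1*246350 = (13 - 7150) - 246350 = -7137 - 246350 = -253487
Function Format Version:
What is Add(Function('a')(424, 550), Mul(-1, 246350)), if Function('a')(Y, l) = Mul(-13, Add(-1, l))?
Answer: -253487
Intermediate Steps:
Function('a')(Y, l) = Add(13, Mul(-13, l))
Add(Function('a')(424, 550), Mul(-1, 246350)) = Add(Add(13, Mul(-13, 550)), Mul(-1, 246350)) = Add(Add(13, -7150), -246350) = Add(-7137, -246350) = -253487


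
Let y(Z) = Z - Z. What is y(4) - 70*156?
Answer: -10920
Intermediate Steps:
y(Z) = 0
y(4) - 70*156 = 0 - 70*156 = 0 - 10920 = -10920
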